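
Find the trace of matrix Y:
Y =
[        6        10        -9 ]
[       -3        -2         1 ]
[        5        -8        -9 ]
tr(Y) = 6 - 2 - 9 = -5

The trace of a square matrix is the sum of its diagonal entries.
Diagonal entries of Y: Y[0][0] = 6, Y[1][1] = -2, Y[2][2] = -9.
tr(Y) = 6 - 2 - 9 = -5.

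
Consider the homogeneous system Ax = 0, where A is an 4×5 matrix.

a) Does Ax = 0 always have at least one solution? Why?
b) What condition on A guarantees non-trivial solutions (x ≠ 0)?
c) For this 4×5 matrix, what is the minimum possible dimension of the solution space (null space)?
a) Yes, x = 0 is always a solution. b) When A has linearly dependent columns (rank < n). c) Minimum nullity = 1.

a) x = 0 satisfies A·0 = 0, so the zero vector is always a solution.
b) Non-trivial solutions exist iff the columns of A are linearly dependent, equivalently rank(A) < n (the number of columns).
c) By rank-nullity, rank(A) + nullity(A) = n = 5. Since A has only 4 rows, rank(A) ≤ 4, so nullity(A) ≥ 5 - 4 = 1.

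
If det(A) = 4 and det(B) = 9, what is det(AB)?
36

Use the multiplicative property of determinants: det(AB) = det(A)*det(B).
det(AB) = (4)*(9) = 36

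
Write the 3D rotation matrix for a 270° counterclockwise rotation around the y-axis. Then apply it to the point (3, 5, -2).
R = [[0, 0, -1], [0, 1, 0], [1, 0, 0]]; R·(3, 5, -2) = (2, 5, 3)

Rotation matrix for 270° around y-axis:
cos(270°) = 0, sin(270°) = -1
R = [[0, 0, -1], [0, 1, 0], [1, 0, 0]]
Apply to (3, 5, -2): R·[3, 5, -2]ᵀ = (2, 5, 3)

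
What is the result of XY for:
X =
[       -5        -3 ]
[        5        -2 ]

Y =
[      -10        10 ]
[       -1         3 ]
XY =
[       53       -59 ]
[      -48        44 ]

Matrix multiplication: (XY)[i][j] = sum over k of X[i][k] * Y[k][j].
  (XY)[0][0] = (-5)*(-10) + (-3)*(-1) = 53
  (XY)[0][1] = (-5)*(10) + (-3)*(3) = -59
  (XY)[1][0] = (5)*(-10) + (-2)*(-1) = -48
  (XY)[1][1] = (5)*(10) + (-2)*(3) = 44
XY =
[       53       -59 ]
[      -48        44 ]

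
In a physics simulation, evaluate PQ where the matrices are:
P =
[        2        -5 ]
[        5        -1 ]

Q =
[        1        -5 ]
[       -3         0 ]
PQ =
[       17       -10 ]
[        8       -25 ]

Matrix multiplication: (PQ)[i][j] = sum over k of P[i][k] * Q[k][j].
  (PQ)[0][0] = (2)*(1) + (-5)*(-3) = 17
  (PQ)[0][1] = (2)*(-5) + (-5)*(0) = -10
  (PQ)[1][0] = (5)*(1) + (-1)*(-3) = 8
  (PQ)[1][1] = (5)*(-5) + (-1)*(0) = -25
PQ =
[       17       -10 ]
[        8       -25 ]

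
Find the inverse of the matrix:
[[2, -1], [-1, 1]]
[[1, 1], [1, 2]]

For [[a,b],[c,d]], inverse = (1/det)·[[d,-b],[-c,a]]
det = 2·1 - -1·-1 = 1
Inverse = (1/1)·[[1, 1], [1, 2]]
        = [[1, 1], [1, 2]]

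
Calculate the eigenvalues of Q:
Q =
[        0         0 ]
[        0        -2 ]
λ = -2, 0

Solve det(Q - λI) = 0. For a 2×2 matrix the characteristic equation is λ² - (trace)λ + det = 0.
trace(Q) = a + d = 0 - 2 = -2.
det(Q) = a*d - b*c = (0)*(-2) - (0)*(0) = 0 - 0 = 0.
Characteristic equation: λ² - (-2)λ + (0) = 0.
Discriminant = (-2)² - 4*(0) = 4 - 0 = 4.
λ = (-2 ± √4) / 2 = (-2 ± 2) / 2 = -2, 0.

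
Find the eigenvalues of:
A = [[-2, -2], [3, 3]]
λ = 0, 1

Solve det(A - λI) = 0. For a 2×2 matrix this is λ² - (trace)λ + det = 0.
trace(A) = -2 + 3 = 1.
det(A) = (-2)*(3) - (-2)*(3) = -6 + 6 = 0.
Characteristic equation: λ² - (1)λ + (0) = 0.
Discriminant: (1)² - 4*(0) = 1 - 0 = 1.
Roots: λ = (1 ± √1) / 2 = 0, 1.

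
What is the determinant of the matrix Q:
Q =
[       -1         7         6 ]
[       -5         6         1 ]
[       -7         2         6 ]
det(Q) = 319

Expand along row 0 (cofactor expansion): det(Q) = a*(e*i - f*h) - b*(d*i - f*g) + c*(d*h - e*g), where the 3×3 is [[a, b, c], [d, e, f], [g, h, i]].
Minor M_00 = (6)*(6) - (1)*(2) = 36 - 2 = 34.
Minor M_01 = (-5)*(6) - (1)*(-7) = -30 + 7 = -23.
Minor M_02 = (-5)*(2) - (6)*(-7) = -10 + 42 = 32.
det(Q) = (-1)*(34) - (7)*(-23) + (6)*(32) = -34 + 161 + 192 = 319.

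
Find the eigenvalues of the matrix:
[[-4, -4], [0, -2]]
λ = -4 and λ = -2

Characteristic equation: det(A - λI) = 0
λ² - (trace)λ + (det) = 0
λ² - (-6)λ + (8) = 0
λ² + 6λ + 8 = 0
Solving: λ = -4, -2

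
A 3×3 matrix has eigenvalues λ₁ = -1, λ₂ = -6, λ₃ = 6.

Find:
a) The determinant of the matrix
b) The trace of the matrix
det = 36, trace = -1

Two standard eigenvalue identities:
- det(A) equals the product of the eigenvalues (counted with multiplicity).
- trace(A) equals the sum of the eigenvalues.
det(A) = (-1)*(-6)*(6) = 36.
trace(A) = -1 - 6 + 6 = -1.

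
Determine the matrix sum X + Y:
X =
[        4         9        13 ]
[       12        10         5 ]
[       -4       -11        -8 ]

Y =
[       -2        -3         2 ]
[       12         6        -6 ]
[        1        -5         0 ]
X + Y =
[        2         6        15 ]
[       24        16        -1 ]
[       -3       -16        -8 ]

Matrix addition is elementwise: (X+Y)[i][j] = X[i][j] + Y[i][j].
  (X+Y)[0][0] = (4) + (-2) = 2
  (X+Y)[0][1] = (9) + (-3) = 6
  (X+Y)[0][2] = (13) + (2) = 15
  (X+Y)[1][0] = (12) + (12) = 24
  (X+Y)[1][1] = (10) + (6) = 16
  (X+Y)[1][2] = (5) + (-6) = -1
  (X+Y)[2][0] = (-4) + (1) = -3
  (X+Y)[2][1] = (-11) + (-5) = -16
  (X+Y)[2][2] = (-8) + (0) = -8
X + Y =
[        2         6        15 ]
[       24        16        -1 ]
[       -3       -16        -8 ]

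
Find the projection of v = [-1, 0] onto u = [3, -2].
[-9/13, 6/13]

The projection of v onto u is proj_u(v) = ((v·u) / (u·u)) · u.
v·u = (-1)*(3) + (0)*(-2) = -3.
u·u = (3)*(3) + (-2)*(-2) = 13.
coefficient = -3 / 13 = -3/13.
proj_u(v) = -3/13 · [3, -2] = [-9/13, 6/13].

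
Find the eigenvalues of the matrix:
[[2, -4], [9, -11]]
λ = -7 and λ = -2

Characteristic equation: det(A - λI) = 0
λ² - (trace)λ + (det) = 0
λ² - (-9)λ + (14) = 0
λ² + 9λ + 14 = 0
Solving: λ = -7, -2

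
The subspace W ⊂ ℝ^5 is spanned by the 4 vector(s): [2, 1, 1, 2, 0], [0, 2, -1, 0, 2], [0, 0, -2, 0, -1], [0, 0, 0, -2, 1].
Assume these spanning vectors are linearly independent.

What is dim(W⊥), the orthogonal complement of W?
dim(W⊥) = 1

For any subspace W of ℝ^n, dim(W) + dim(W⊥) = n (the whole-space dimension).
Here the given 4 vectors are linearly independent, so dim(W) = 4.
Thus dim(W⊥) = n - dim(W) = 5 - 4 = 1.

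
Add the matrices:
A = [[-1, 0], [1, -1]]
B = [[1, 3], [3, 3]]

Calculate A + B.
[[0, 3], [4, 2]]

Add corresponding elements:
(-1)+(1)=0
(0)+(3)=3
(1)+(3)=4
(-1)+(3)=2
A + B = [[0, 3], [4, 2]]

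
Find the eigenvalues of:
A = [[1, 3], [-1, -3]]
λ = -2, 0

Solve det(A - λI) = 0. For a 2×2 matrix this is λ² - (trace)λ + det = 0.
trace(A) = 1 - 3 = -2.
det(A) = (1)*(-3) - (3)*(-1) = -3 + 3 = 0.
Characteristic equation: λ² - (-2)λ + (0) = 0.
Discriminant: (-2)² - 4*(0) = 4 - 0 = 4.
Roots: λ = (-2 ± √4) / 2 = -2, 0.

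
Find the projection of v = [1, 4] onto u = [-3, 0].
[1, 0]

The projection of v onto u is proj_u(v) = ((v·u) / (u·u)) · u.
v·u = (1)*(-3) + (4)*(0) = -3.
u·u = (-3)*(-3) + (0)*(0) = 9.
coefficient = -3 / 9 = -1/3.
proj_u(v) = -1/3 · [-3, 0] = [1, 0].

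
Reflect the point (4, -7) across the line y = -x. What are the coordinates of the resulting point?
(7, -4)

Reflection across line y = -x: (4, -7) → (7, -4)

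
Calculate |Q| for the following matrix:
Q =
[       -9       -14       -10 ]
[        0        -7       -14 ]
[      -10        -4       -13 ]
det(Q) = -1575

Expand along row 0 (cofactor expansion): det(Q) = a*(e*i - f*h) - b*(d*i - f*g) + c*(d*h - e*g), where the 3×3 is [[a, b, c], [d, e, f], [g, h, i]].
Minor M_00 = (-7)*(-13) - (-14)*(-4) = 91 - 56 = 35.
Minor M_01 = (0)*(-13) - (-14)*(-10) = 0 - 140 = -140.
Minor M_02 = (0)*(-4) - (-7)*(-10) = 0 - 70 = -70.
det(Q) = (-9)*(35) - (-14)*(-140) + (-10)*(-70) = -315 - 1960 + 700 = -1575.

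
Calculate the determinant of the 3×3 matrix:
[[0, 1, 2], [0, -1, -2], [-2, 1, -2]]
0

Expansion along first row:
det = 0·det([[-1,-2],[1,-2]]) - 1·det([[0,-2],[-2,-2]]) + 2·det([[0,-1],[-2,1]])
    = 0·(-1·-2 - -2·1) - 1·(0·-2 - -2·-2) + 2·(0·1 - -1·-2)
    = 0·4 - 1·-4 + 2·-2
    = 0 + 4 + -4 = 0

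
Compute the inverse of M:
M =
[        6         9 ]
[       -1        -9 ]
det(M) = -45
M⁻¹ =
[      1/5       1/5 ]
[    -1/45     -2/15 ]

For a 2×2 matrix M = [[a, b], [c, d]] with det(M) ≠ 0, M⁻¹ = (1/det(M)) * [[d, -b], [-c, a]].
det(M) = (6)*(-9) - (9)*(-1) = -54 + 9 = -45.
M⁻¹ = (1/-45) * [[-9, -9], [1, 6]].
Dividing each entry by -45 and reducing:
M⁻¹ =
[      1/5       1/5 ]
[    -1/45     -2/15 ]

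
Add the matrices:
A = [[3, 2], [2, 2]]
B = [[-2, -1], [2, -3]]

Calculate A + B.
[[1, 1], [4, -1]]

Add corresponding elements:
(3)+(-2)=1
(2)+(-1)=1
(2)+(2)=4
(2)+(-3)=-1
A + B = [[1, 1], [4, -1]]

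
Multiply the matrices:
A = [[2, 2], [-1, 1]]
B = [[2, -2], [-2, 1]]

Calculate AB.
[[0, -2], [-4, 3]]

Each entry (i,j) of AB = sum over k of A[i][k]*B[k][j].
(AB)[0][0] = (2)*(2) + (2)*(-2) = 0
(AB)[0][1] = (2)*(-2) + (2)*(1) = -2
(AB)[1][0] = (-1)*(2) + (1)*(-2) = -4
(AB)[1][1] = (-1)*(-2) + (1)*(1) = 3
AB = [[0, -2], [-4, 3]]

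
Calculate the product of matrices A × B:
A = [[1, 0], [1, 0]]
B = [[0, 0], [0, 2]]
[[0, 0], [0, 0]]

Matrix multiplication:
C[0][0] = 1×0 + 0×0 = 0
C[0][1] = 1×0 + 0×2 = 0
C[1][0] = 1×0 + 0×0 = 0
C[1][1] = 1×0 + 0×2 = 0
Result: [[0, 0], [0, 0]]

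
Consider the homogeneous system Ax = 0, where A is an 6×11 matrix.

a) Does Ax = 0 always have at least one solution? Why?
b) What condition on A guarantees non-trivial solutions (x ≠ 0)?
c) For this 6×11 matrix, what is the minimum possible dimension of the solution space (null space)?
a) Yes, x = 0 is always a solution. b) When A has linearly dependent columns (rank < n). c) Minimum nullity = 5.

a) x = 0 satisfies A·0 = 0, so the zero vector is always a solution.
b) Non-trivial solutions exist iff the columns of A are linearly dependent, equivalently rank(A) < n (the number of columns).
c) By rank-nullity, rank(A) + nullity(A) = n = 11. Since A has only 6 rows, rank(A) ≤ 6, so nullity(A) ≥ 11 - 6 = 5.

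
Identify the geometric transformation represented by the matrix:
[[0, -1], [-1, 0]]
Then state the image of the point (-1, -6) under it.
reflection across the line y = -x; image of (-1, -6) is (6, 1)

This is a symmetric orthogonal matrix with determinant -1, which characterizes a reflection in ℝ².
The matrix [[0, -1], [-1, 0]] represents: reflection across the line y = -x.
Applying it to (-1, -6): [0·-1 + -1·-6, -1·-1 + 0·-6] = (6, 1).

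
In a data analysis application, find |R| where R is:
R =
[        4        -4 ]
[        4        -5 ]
det(R) = -4

For a 2×2 matrix [[a, b], [c, d]], det = a*d - b*c.
det(R) = (4)*(-5) - (-4)*(4) = -20 + 16 = -4.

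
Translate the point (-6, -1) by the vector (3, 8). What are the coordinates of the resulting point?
(-3, 7)

Translation by (3, 8):
x' = -6 + 3 = -3
y' = -1 + 8 = 7
Homogeneous matrix: [[1, 0, 3], [0, 1, 8], [0, 0, 1]]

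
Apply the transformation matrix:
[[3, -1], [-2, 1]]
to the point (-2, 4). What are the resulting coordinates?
(-10, 8)

Matrix multiplication:
[[3, -1], [-2, 1]] × [-2, 4]ᵀ
= [3×-2 + -1×4, -2×-2 + 1×4]ᵀ
= [-10.0000, 8.0000]ᵀ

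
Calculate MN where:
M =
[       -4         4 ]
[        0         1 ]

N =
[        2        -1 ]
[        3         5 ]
MN =
[        4        24 ]
[        3         5 ]

Matrix multiplication: (MN)[i][j] = sum over k of M[i][k] * N[k][j].
  (MN)[0][0] = (-4)*(2) + (4)*(3) = 4
  (MN)[0][1] = (-4)*(-1) + (4)*(5) = 24
  (MN)[1][0] = (0)*(2) + (1)*(3) = 3
  (MN)[1][1] = (0)*(-1) + (1)*(5) = 5
MN =
[        4        24 ]
[        3         5 ]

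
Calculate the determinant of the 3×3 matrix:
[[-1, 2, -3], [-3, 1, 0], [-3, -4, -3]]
-60

Expansion along first row:
det = -1·det([[1,0],[-4,-3]]) - 2·det([[-3,0],[-3,-3]]) + -3·det([[-3,1],[-3,-4]])
    = -1·(1·-3 - 0·-4) - 2·(-3·-3 - 0·-3) + -3·(-3·-4 - 1·-3)
    = -1·-3 - 2·9 + -3·15
    = 3 + -18 + -45 = -60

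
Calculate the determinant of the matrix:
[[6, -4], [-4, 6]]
20

For a 2×2 matrix [[a, b], [c, d]], det = ad - bc
det = (6)(6) - (-4)(-4) = 36 - 16 = 20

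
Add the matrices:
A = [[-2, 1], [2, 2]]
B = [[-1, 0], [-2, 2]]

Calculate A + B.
[[-3, 1], [0, 4]]

Add corresponding elements:
(-2)+(-1)=-3
(1)+(0)=1
(2)+(-2)=0
(2)+(2)=4
A + B = [[-3, 1], [0, 4]]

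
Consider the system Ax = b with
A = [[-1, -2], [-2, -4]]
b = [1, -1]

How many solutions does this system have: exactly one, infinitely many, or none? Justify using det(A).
No solution

det(A) = (-1)*(-4) - (-2)*(-2) = 0, so A is singular.
The column space of A is span(column 1) = span([-1, -2]).
b = [1, -1] is not a scalar multiple of column 1, so b ∉ column space and the system is inconsistent — no solution.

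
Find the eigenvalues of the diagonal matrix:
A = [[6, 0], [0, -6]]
λ₁ = 6, λ₂ = -6

The characteristic polynomial of A is det(A - λI) = (6 - λ)(-6 - λ) = 0.
The roots are λ = 6 and λ = -6, so the eigenvalues are the diagonal entries.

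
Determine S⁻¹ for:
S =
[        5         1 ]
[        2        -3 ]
det(S) = -17
S⁻¹ =
[     3/17      1/17 ]
[     2/17     -5/17 ]

For a 2×2 matrix S = [[a, b], [c, d]] with det(S) ≠ 0, S⁻¹ = (1/det(S)) * [[d, -b], [-c, a]].
det(S) = (5)*(-3) - (1)*(2) = -15 - 2 = -17.
S⁻¹ = (1/-17) * [[-3, -1], [-2, 5]].
Dividing each entry by -17 and reducing:
S⁻¹ =
[     3/17      1/17 ]
[     2/17     -5/17 ]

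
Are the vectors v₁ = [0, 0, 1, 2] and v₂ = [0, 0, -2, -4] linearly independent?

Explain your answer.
No, linearly dependent (v₂ = -2·v₁)

Check whether there is a scalar k with v₂ = k·v₁.
Comparing components, k = -2 satisfies -2·[0, 0, 1, 2] = [0, 0, -2, -4].
Since v₂ is a scalar multiple of v₁, the two vectors are linearly dependent.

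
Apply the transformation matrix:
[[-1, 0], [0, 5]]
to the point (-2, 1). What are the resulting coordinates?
(2, 5)

Matrix multiplication:
[[-1, 0], [0, 5]] × [-2, 1]ᵀ
= [-1×-2 + 0×1, 0×-2 + 5×1]ᵀ
= [2.0000, 5.0000]ᵀ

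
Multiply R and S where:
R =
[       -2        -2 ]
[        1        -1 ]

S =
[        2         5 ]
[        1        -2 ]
RS =
[       -6        -6 ]
[        1         7 ]

Matrix multiplication: (RS)[i][j] = sum over k of R[i][k] * S[k][j].
  (RS)[0][0] = (-2)*(2) + (-2)*(1) = -6
  (RS)[0][1] = (-2)*(5) + (-2)*(-2) = -6
  (RS)[1][0] = (1)*(2) + (-1)*(1) = 1
  (RS)[1][1] = (1)*(5) + (-1)*(-2) = 7
RS =
[       -6        -6 ]
[        1         7 ]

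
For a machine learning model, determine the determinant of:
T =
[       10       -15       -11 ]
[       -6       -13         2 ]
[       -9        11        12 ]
det(T) = -577

Expand along row 0 (cofactor expansion): det(T) = a*(e*i - f*h) - b*(d*i - f*g) + c*(d*h - e*g), where the 3×3 is [[a, b, c], [d, e, f], [g, h, i]].
Minor M_00 = (-13)*(12) - (2)*(11) = -156 - 22 = -178.
Minor M_01 = (-6)*(12) - (2)*(-9) = -72 + 18 = -54.
Minor M_02 = (-6)*(11) - (-13)*(-9) = -66 - 117 = -183.
det(T) = (10)*(-178) - (-15)*(-54) + (-11)*(-183) = -1780 - 810 + 2013 = -577.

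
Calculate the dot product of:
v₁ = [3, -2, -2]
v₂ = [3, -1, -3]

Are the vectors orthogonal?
17, No

The dot product is the sum of products of corresponding components.
v₁·v₂ = (3)*(3) + (-2)*(-1) + (-2)*(-3) = 9 + 2 + 6 = 17.
Two vectors are orthogonal iff their dot product is 0; here the dot product is 17, so the vectors are not orthogonal.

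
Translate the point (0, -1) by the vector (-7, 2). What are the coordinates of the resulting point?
(-7, 1)

Translation by (-7, 2):
x' = 0 + -7 = -7
y' = -1 + 2 = 1
Homogeneous matrix: [[1, 0, -7], [0, 1, 2], [0, 0, 1]]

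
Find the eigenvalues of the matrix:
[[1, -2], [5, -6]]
λ = -4 and λ = -1

Characteristic equation: det(A - λI) = 0
λ² - (trace)λ + (det) = 0
λ² - (-5)λ + (4) = 0
λ² + 5λ + 4 = 0
Solving: λ = -4, -1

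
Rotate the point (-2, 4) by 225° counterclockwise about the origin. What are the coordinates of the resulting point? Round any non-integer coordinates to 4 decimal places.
(4.2426, -1.4142)

Rotation matrix R(θ) = [[cos θ, -sin θ], [sin θ, cos θ]]; for θ = 225°:
R = [[-√2/2, √2/2], [-√2/2, -√2/2]]
Result: R × [-2, 4]ᵀ = [-√2/2·-2 + (√2/2)·4, -√2/2·-2 + (-√2/2)·4]ᵀ = (4.2426, -1.4142)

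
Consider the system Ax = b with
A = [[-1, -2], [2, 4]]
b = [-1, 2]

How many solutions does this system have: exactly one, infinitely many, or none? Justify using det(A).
Infinitely many solutions

det(A) = (-1)*(4) - (-2)*(2) = 0, so A is singular (column 2 is 2 times column 1).
b = [-1, 2] = 1 * column 1 of A, so b lies in the column space of A.
A singular matrix whose right-hand side is in its column space gives a 1-parameter family of solutions — infinitely many.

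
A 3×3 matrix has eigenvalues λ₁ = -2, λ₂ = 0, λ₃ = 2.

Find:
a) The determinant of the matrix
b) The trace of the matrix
det = 0, trace = 0

Two standard eigenvalue identities:
- det(A) equals the product of the eigenvalues (counted with multiplicity).
- trace(A) equals the sum of the eigenvalues.
det(A) = (-2)*(0)*(2) = 0.
trace(A) = -2 + 0 + 2 = 0.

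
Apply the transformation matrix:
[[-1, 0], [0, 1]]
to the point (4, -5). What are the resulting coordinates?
(-4, -5)

Matrix multiplication:
[[-1, 0], [0, 1]] × [4, -5]ᵀ
= [-1×4 + 0×-5, 0×4 + 1×-5]ᵀ
= [-4.0000, -5.0000]ᵀ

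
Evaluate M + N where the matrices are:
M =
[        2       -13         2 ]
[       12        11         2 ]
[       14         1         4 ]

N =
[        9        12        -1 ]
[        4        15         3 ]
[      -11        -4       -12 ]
M + N =
[       11        -1         1 ]
[       16        26         5 ]
[        3        -3        -8 ]

Matrix addition is elementwise: (M+N)[i][j] = M[i][j] + N[i][j].
  (M+N)[0][0] = (2) + (9) = 11
  (M+N)[0][1] = (-13) + (12) = -1
  (M+N)[0][2] = (2) + (-1) = 1
  (M+N)[1][0] = (12) + (4) = 16
  (M+N)[1][1] = (11) + (15) = 26
  (M+N)[1][2] = (2) + (3) = 5
  (M+N)[2][0] = (14) + (-11) = 3
  (M+N)[2][1] = (1) + (-4) = -3
  (M+N)[2][2] = (4) + (-12) = -8
M + N =
[       11        -1         1 ]
[       16        26         5 ]
[        3        -3        -8 ]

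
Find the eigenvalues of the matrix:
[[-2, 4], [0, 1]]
λ = -2 and λ = 1

Characteristic equation: det(A - λI) = 0
λ² - (trace)λ + (det) = 0
λ² - (-1)λ + (-2) = 0
λ² + 1λ - 2 = 0
Solving: λ = -2, 1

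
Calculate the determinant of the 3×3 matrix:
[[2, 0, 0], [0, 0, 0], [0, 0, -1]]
0

Expansion along first row:
det = 2·det([[0,0],[0,-1]]) - 0·det([[0,0],[0,-1]]) + 0·det([[0,0],[0,0]])
    = 2·(0·-1 - 0·0) - 0·(0·-1 - 0·0) + 0·(0·0 - 0·0)
    = 2·0 - 0·0 + 0·0
    = 0 + 0 + 0 = 0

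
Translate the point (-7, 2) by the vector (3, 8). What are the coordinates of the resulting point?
(-4, 10)

Translation by (3, 8):
x' = -7 + 3 = -4
y' = 2 + 8 = 10
Homogeneous matrix: [[1, 0, 3], [0, 1, 8], [0, 0, 1]]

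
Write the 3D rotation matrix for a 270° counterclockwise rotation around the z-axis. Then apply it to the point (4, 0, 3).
R = [[0, 1, 0], [-1, 0, 0], [0, 0, 1]]; R·(4, 0, 3) = (0, -4, 3)

Rotation matrix for 270° around z-axis:
cos(270°) = 0, sin(270°) = -1
R = [[0, 1, 0], [-1, 0, 0], [0, 0, 1]]
Apply to (4, 0, 3): R·[4, 0, 3]ᵀ = (0, -4, 3)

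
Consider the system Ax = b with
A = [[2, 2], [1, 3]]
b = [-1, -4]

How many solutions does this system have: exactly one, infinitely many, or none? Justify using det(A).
Exactly one solution

Compute det(A) = (2)*(3) - (2)*(1) = 4.
Because det(A) ≠ 0, A is invertible and Ax = b has a unique solution for every b (here x = A⁻¹ b).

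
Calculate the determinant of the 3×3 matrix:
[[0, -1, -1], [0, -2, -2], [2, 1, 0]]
0

Expansion along first row:
det = 0·det([[-2,-2],[1,0]]) - -1·det([[0,-2],[2,0]]) + -1·det([[0,-2],[2,1]])
    = 0·(-2·0 - -2·1) - -1·(0·0 - -2·2) + -1·(0·1 - -2·2)
    = 0·2 - -1·4 + -1·4
    = 0 + 4 + -4 = 0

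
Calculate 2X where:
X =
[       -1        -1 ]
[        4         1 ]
2X =
[       -2        -2 ]
[        8         2 ]

Scalar multiplication is elementwise: (2X)[i][j] = 2 * X[i][j].
  (2X)[0][0] = 2 * (-1) = -2
  (2X)[0][1] = 2 * (-1) = -2
  (2X)[1][0] = 2 * (4) = 8
  (2X)[1][1] = 2 * (1) = 2
2X =
[       -2        -2 ]
[        8         2 ]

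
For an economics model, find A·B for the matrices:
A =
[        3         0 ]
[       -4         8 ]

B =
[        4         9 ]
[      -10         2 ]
AB =
[       12        27 ]
[      -96       -20 ]

Matrix multiplication: (AB)[i][j] = sum over k of A[i][k] * B[k][j].
  (AB)[0][0] = (3)*(4) + (0)*(-10) = 12
  (AB)[0][1] = (3)*(9) + (0)*(2) = 27
  (AB)[1][0] = (-4)*(4) + (8)*(-10) = -96
  (AB)[1][1] = (-4)*(9) + (8)*(2) = -20
AB =
[       12        27 ]
[      -96       -20 ]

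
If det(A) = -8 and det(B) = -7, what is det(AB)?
56

Use the multiplicative property of determinants: det(AB) = det(A)*det(B).
det(AB) = (-8)*(-7) = 56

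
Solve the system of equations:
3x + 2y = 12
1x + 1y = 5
x = 2, y = 3

Use elimination (row reduction):
Equation 1: 3x + 2y = 12.
Equation 2: 1x + 1y = 5.
Multiply Eq1 by 1 and Eq2 by 3: 3x + 2y = 12;  3x + 3y = 15.
Subtract: (1)y = 3, so y = 3.
Back-substitute into Eq1: 3x + 2*(3) = 12, so x = 2.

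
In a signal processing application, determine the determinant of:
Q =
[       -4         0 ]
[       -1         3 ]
det(Q) = -12

For a 2×2 matrix [[a, b], [c, d]], det = a*d - b*c.
det(Q) = (-4)*(3) - (0)*(-1) = -12 - 0 = -12.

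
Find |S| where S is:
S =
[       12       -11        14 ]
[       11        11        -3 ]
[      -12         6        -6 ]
det(S) = 1074

Expand along row 0 (cofactor expansion): det(S) = a*(e*i - f*h) - b*(d*i - f*g) + c*(d*h - e*g), where the 3×3 is [[a, b, c], [d, e, f], [g, h, i]].
Minor M_00 = (11)*(-6) - (-3)*(6) = -66 + 18 = -48.
Minor M_01 = (11)*(-6) - (-3)*(-12) = -66 - 36 = -102.
Minor M_02 = (11)*(6) - (11)*(-12) = 66 + 132 = 198.
det(S) = (12)*(-48) - (-11)*(-102) + (14)*(198) = -576 - 1122 + 2772 = 1074.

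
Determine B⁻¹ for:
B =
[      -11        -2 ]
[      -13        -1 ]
det(B) = -15
B⁻¹ =
[     1/15     -2/15 ]
[   -13/15     11/15 ]

For a 2×2 matrix B = [[a, b], [c, d]] with det(B) ≠ 0, B⁻¹ = (1/det(B)) * [[d, -b], [-c, a]].
det(B) = (-11)*(-1) - (-2)*(-13) = 11 - 26 = -15.
B⁻¹ = (1/-15) * [[-1, 2], [13, -11]].
Dividing each entry by -15 and reducing:
B⁻¹ =
[     1/15     -2/15 ]
[   -13/15     11/15 ]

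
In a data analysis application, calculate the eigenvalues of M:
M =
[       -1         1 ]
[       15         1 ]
λ = -4, 4

Solve det(M - λI) = 0. For a 2×2 matrix the characteristic equation is λ² - (trace)λ + det = 0.
trace(M) = a + d = -1 + 1 = 0.
det(M) = a*d - b*c = (-1)*(1) - (1)*(15) = -1 - 15 = -16.
Characteristic equation: λ² - (0)λ + (-16) = 0.
Discriminant = (0)² - 4*(-16) = 0 + 64 = 64.
λ = (0 ± √64) / 2 = (0 ± 8) / 2 = -4, 4.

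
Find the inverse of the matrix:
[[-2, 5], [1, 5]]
[[-1/3, 1/3], [1/15, 2/15]]

For [[a,b],[c,d]], inverse = (1/det)·[[d,-b],[-c,a]]
det = -2·5 - 5·1 = -15
Inverse = (1/-15)·[[5, -5], [-1, -2]]
        = [[-1/3, 1/3], [1/15, 2/15]]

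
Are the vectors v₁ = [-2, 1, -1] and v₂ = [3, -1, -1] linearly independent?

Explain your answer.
Yes, linearly independent

Two vectors are linearly dependent iff one is a scalar multiple of the other.
No single scalar k satisfies v₂ = k·v₁ (the ratios of corresponding entries disagree), so v₁ and v₂ are linearly independent.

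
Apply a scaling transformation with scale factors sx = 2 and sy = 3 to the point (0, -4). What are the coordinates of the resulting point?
(0, -12)

Scaling matrix:
[[2, 0], [0, 3]]
Result: (0 × 2, -4 × 3) = (0, -12)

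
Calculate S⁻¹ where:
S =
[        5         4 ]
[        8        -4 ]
det(S) = -52
S⁻¹ =
[     1/13      1/13 ]
[     2/13     -5/52 ]

For a 2×2 matrix S = [[a, b], [c, d]] with det(S) ≠ 0, S⁻¹ = (1/det(S)) * [[d, -b], [-c, a]].
det(S) = (5)*(-4) - (4)*(8) = -20 - 32 = -52.
S⁻¹ = (1/-52) * [[-4, -4], [-8, 5]].
Dividing each entry by -52 and reducing:
S⁻¹ =
[     1/13      1/13 ]
[     2/13     -5/52 ]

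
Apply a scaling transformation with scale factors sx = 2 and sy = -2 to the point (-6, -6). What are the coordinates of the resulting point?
(-12, 12)

Scaling matrix:
[[2, 0], [0, -2]]
Result: (-6 × 2, -6 × -2) = (-12, 12)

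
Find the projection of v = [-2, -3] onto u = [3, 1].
[-27/10, -9/10]

The projection of v onto u is proj_u(v) = ((v·u) / (u·u)) · u.
v·u = (-2)*(3) + (-3)*(1) = -9.
u·u = (3)*(3) + (1)*(1) = 10.
coefficient = -9 / 10 = -9/10.
proj_u(v) = -9/10 · [3, 1] = [-27/10, -9/10].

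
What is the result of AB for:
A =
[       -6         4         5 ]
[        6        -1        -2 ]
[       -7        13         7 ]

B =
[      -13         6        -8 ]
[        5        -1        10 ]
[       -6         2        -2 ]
AB =
[       68       -30        78 ]
[      -71        33       -54 ]
[      114       -41       172 ]

Matrix multiplication: (AB)[i][j] = sum over k of A[i][k] * B[k][j].
  (AB)[0][0] = (-6)*(-13) + (4)*(5) + (5)*(-6) = 68
  (AB)[0][1] = (-6)*(6) + (4)*(-1) + (5)*(2) = -30
  (AB)[0][2] = (-6)*(-8) + (4)*(10) + (5)*(-2) = 78
  (AB)[1][0] = (6)*(-13) + (-1)*(5) + (-2)*(-6) = -71
  (AB)[1][1] = (6)*(6) + (-1)*(-1) + (-2)*(2) = 33
  (AB)[1][2] = (6)*(-8) + (-1)*(10) + (-2)*(-2) = -54
  (AB)[2][0] = (-7)*(-13) + (13)*(5) + (7)*(-6) = 114
  (AB)[2][1] = (-7)*(6) + (13)*(-1) + (7)*(2) = -41
  (AB)[2][2] = (-7)*(-8) + (13)*(10) + (7)*(-2) = 172
AB =
[       68       -30        78 ]
[      -71        33       -54 ]
[      114       -41       172 ]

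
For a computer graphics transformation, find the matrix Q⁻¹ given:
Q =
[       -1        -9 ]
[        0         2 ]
det(Q) = -2
Q⁻¹ =
[       -1      -9/2 ]
[        0       1/2 ]

For a 2×2 matrix Q = [[a, b], [c, d]] with det(Q) ≠ 0, Q⁻¹ = (1/det(Q)) * [[d, -b], [-c, a]].
det(Q) = (-1)*(2) - (-9)*(0) = -2 - 0 = -2.
Q⁻¹ = (1/-2) * [[2, 9], [0, -1]].
Dividing each entry by -2 and reducing:
Q⁻¹ =
[       -1      -9/2 ]
[        0       1/2 ]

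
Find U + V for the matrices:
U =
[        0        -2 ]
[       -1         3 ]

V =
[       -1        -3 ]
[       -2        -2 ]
U + V =
[       -1        -5 ]
[       -3         1 ]

Matrix addition is elementwise: (U+V)[i][j] = U[i][j] + V[i][j].
  (U+V)[0][0] = (0) + (-1) = -1
  (U+V)[0][1] = (-2) + (-3) = -5
  (U+V)[1][0] = (-1) + (-2) = -3
  (U+V)[1][1] = (3) + (-2) = 1
U + V =
[       -1        -5 ]
[       -3         1 ]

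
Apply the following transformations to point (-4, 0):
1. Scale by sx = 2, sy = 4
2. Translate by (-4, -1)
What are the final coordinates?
(-12, -1)

Step 1: Scale (-4, 0) by (sx, sy) = (2, 4) → (-8, 0)
Step 2: Translate by (-4, -1) → (-12, -1)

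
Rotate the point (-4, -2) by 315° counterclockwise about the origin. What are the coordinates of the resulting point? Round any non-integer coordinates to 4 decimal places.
(-4.2426, 1.4142)

Rotation matrix R(θ) = [[cos θ, -sin θ], [sin θ, cos θ]]; for θ = 315°:
R = [[√2/2, √2/2], [-√2/2, √2/2]]
Result: R × [-4, -2]ᵀ = [√2/2·-4 + (√2/2)·-2, -√2/2·-4 + (√2/2)·-2]ᵀ = (-4.2426, 1.4142)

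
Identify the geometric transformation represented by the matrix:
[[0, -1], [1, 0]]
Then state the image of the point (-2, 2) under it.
rotation by 90° counterclockwise; image of (-2, 2) is (-2, -2)

This matches the form [[cos θ, -sin θ], [sin θ, cos θ]] of a rotation matrix; reading off cos θ and sin θ gives the angle.
The matrix [[0, -1], [1, 0]] represents: rotation by 90° counterclockwise.
Applying it to (-2, 2): [0·-2 + -1·2, 1·-2 + 0·2] = (-2, -2).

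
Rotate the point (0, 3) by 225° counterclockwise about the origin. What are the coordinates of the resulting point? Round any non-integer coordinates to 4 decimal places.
(2.1213, -2.1213)

Rotation matrix R(θ) = [[cos θ, -sin θ], [sin θ, cos θ]]; for θ = 225°:
R = [[-√2/2, √2/2], [-√2/2, -√2/2]]
Result: R × [0, 3]ᵀ = [-√2/2·0 + (√2/2)·3, -√2/2·0 + (-√2/2)·3]ᵀ = (2.1213, -2.1213)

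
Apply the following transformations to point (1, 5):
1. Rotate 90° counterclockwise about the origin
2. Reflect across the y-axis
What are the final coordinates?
(5, 1)

Step 1: Rotate 90° → (-5, 1)
Step 2: Reflect across the y-axis → (5, 1)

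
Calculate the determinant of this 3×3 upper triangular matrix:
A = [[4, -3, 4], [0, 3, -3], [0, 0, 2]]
24

The determinant of a triangular matrix is the product of its diagonal entries (the off-diagonal entries above the diagonal do not affect it).
det(A) = (4) * (3) * (2) = 24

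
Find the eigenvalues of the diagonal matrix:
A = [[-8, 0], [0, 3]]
λ₁ = -8, λ₂ = 3

The characteristic polynomial of A is det(A - λI) = (-8 - λ)(3 - λ) = 0.
The roots are λ = -8 and λ = 3, so the eigenvalues are the diagonal entries.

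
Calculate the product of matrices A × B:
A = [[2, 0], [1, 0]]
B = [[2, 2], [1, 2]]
[[4, 4], [2, 2]]

Matrix multiplication:
C[0][0] = 2×2 + 0×1 = 4
C[0][1] = 2×2 + 0×2 = 4
C[1][0] = 1×2 + 0×1 = 2
C[1][1] = 1×2 + 0×2 = 2
Result: [[4, 4], [2, 2]]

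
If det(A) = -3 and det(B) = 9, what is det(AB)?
-27

Use the multiplicative property of determinants: det(AB) = det(A)*det(B).
det(AB) = (-3)*(9) = -27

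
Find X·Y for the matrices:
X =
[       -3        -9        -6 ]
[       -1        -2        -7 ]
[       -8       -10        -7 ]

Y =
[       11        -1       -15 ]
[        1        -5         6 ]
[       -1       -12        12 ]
XY =
[      -36       120       -81 ]
[       -6        95       -81 ]
[      -91       142       -24 ]

Matrix multiplication: (XY)[i][j] = sum over k of X[i][k] * Y[k][j].
  (XY)[0][0] = (-3)*(11) + (-9)*(1) + (-6)*(-1) = -36
  (XY)[0][1] = (-3)*(-1) + (-9)*(-5) + (-6)*(-12) = 120
  (XY)[0][2] = (-3)*(-15) + (-9)*(6) + (-6)*(12) = -81
  (XY)[1][0] = (-1)*(11) + (-2)*(1) + (-7)*(-1) = -6
  (XY)[1][1] = (-1)*(-1) + (-2)*(-5) + (-7)*(-12) = 95
  (XY)[1][2] = (-1)*(-15) + (-2)*(6) + (-7)*(12) = -81
  (XY)[2][0] = (-8)*(11) + (-10)*(1) + (-7)*(-1) = -91
  (XY)[2][1] = (-8)*(-1) + (-10)*(-5) + (-7)*(-12) = 142
  (XY)[2][2] = (-8)*(-15) + (-10)*(6) + (-7)*(12) = -24
XY =
[      -36       120       -81 ]
[       -6        95       -81 ]
[      -91       142       -24 ]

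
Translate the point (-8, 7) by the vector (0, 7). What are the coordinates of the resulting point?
(-8, 14)

Translation by (0, 7):
x' = -8 + 0 = -8
y' = 7 + 7 = 14
Homogeneous matrix: [[1, 0, 0], [0, 1, 7], [0, 0, 1]]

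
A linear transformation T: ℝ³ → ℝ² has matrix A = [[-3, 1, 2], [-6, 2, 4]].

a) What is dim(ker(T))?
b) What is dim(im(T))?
dim(ker) = 2, dim(im) = 1

Observe that row 2 = 2 × row 1 (so the rows are linearly dependent).
Thus rank(A) = 1 (only one linearly independent row).
dim(im(T)) = rank(A) = 1.
By the rank-nullity theorem applied to T: ℝ³ → ℝ², rank(A) + nullity(A) = 3 (the domain dimension), so dim(ker(T)) = 3 - 1 = 2.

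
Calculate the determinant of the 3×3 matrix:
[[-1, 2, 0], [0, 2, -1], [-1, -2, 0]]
4

Expansion along first row:
det = -1·det([[2,-1],[-2,0]]) - 2·det([[0,-1],[-1,0]]) + 0·det([[0,2],[-1,-2]])
    = -1·(2·0 - -1·-2) - 2·(0·0 - -1·-1) + 0·(0·-2 - 2·-1)
    = -1·-2 - 2·-1 + 0·2
    = 2 + 2 + 0 = 4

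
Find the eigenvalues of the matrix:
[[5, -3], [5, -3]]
λ = 0 and λ = 2

Characteristic equation: det(A - λI) = 0
λ² - (trace)λ + (det) = 0
λ² - (2)λ + (0) = 0
λ² - 2λ + 0 = 0
Solving: λ = 0, 2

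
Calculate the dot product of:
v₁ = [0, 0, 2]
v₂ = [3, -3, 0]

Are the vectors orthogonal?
0, Yes

The dot product is the sum of products of corresponding components.
v₁·v₂ = (0)*(3) + (0)*(-3) + (2)*(0) = 0 + 0 + 0 = 0.
Two vectors are orthogonal iff their dot product is 0; here the dot product is 0, so the vectors are orthogonal.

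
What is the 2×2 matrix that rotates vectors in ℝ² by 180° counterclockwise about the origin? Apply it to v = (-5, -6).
R = [[-1, 0], [0, -1]]; R·v = (5, 6)

A counterclockwise rotation by angle θ in ℝ² has matrix R(θ) = [[cos θ, -sin θ], [sin θ, cos θ]].
For θ = 180°: cos θ = -1, sin θ = 0.
R(180°) = [[-1, 0], [0, -1]].
R·v = [-1·-5 + (0)·-6, 0·-5 + -1·-6] = (5, 6).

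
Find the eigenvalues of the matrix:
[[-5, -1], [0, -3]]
λ = -5 and λ = -3

Characteristic equation: det(A - λI) = 0
λ² - (trace)λ + (det) = 0
λ² - (-8)λ + (15) = 0
λ² + 8λ + 15 = 0
Solving: λ = -5, -3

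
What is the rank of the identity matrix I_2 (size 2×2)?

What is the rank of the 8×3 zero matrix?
rank(I_2) = 2, rank(0) = 0

The identity I_2 has 2 columns that are the standard basis vectors e_1, …, e_2. These are linearly independent, so all 2 columns are pivots and rank(I_2) = 2.
The 8×3 zero matrix has every entry zero, so every row is the zero row and there are no pivots; rank(0) = 0.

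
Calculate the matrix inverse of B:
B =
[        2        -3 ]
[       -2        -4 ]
det(B) = -14
B⁻¹ =
[      2/7     -3/14 ]
[     -1/7      -1/7 ]

For a 2×2 matrix B = [[a, b], [c, d]] with det(B) ≠ 0, B⁻¹ = (1/det(B)) * [[d, -b], [-c, a]].
det(B) = (2)*(-4) - (-3)*(-2) = -8 - 6 = -14.
B⁻¹ = (1/-14) * [[-4, 3], [2, 2]].
Dividing each entry by -14 and reducing:
B⁻¹ =
[      2/7     -3/14 ]
[     -1/7      -1/7 ]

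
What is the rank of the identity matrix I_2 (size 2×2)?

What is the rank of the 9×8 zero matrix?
rank(I_2) = 2, rank(0) = 0

The identity I_2 has 2 columns that are the standard basis vectors e_1, …, e_2. These are linearly independent, so all 2 columns are pivots and rank(I_2) = 2.
The 9×8 zero matrix has every entry zero, so every row is the zero row and there are no pivots; rank(0) = 0.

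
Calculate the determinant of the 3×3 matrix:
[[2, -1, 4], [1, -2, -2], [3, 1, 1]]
35

Expansion along first row:
det = 2·det([[-2,-2],[1,1]]) - -1·det([[1,-2],[3,1]]) + 4·det([[1,-2],[3,1]])
    = 2·(-2·1 - -2·1) - -1·(1·1 - -2·3) + 4·(1·1 - -2·3)
    = 2·0 - -1·7 + 4·7
    = 0 + 7 + 28 = 35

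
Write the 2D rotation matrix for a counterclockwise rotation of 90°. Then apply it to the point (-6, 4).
R = [[0, -1], [1, 0]]; R·(-6, 4) = (-4, -6)

Rotation matrix formula: R(θ) = [[cos θ, -sin θ], [sin θ, cos θ]]
For θ = 90°:
cos(90°) = 0
sin(90°) = 1
R = [[0, -1], [1, 0]]
Apply to (-6, 4): [0·-6 + (-1)·4, 1·-6 + 0·4] = (-4, -6)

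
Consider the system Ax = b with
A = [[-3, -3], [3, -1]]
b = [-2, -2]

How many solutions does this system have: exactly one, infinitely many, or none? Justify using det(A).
Exactly one solution

Compute det(A) = (-3)*(-1) - (-3)*(3) = 12.
Because det(A) ≠ 0, A is invertible and Ax = b has a unique solution for every b (here x = A⁻¹ b).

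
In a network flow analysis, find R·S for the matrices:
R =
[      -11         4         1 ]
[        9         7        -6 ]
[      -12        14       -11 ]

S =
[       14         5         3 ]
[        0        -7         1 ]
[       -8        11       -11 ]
RS =
[     -162       -72       -40 ]
[      174       -70       100 ]
[      -80      -279        99 ]

Matrix multiplication: (RS)[i][j] = sum over k of R[i][k] * S[k][j].
  (RS)[0][0] = (-11)*(14) + (4)*(0) + (1)*(-8) = -162
  (RS)[0][1] = (-11)*(5) + (4)*(-7) + (1)*(11) = -72
  (RS)[0][2] = (-11)*(3) + (4)*(1) + (1)*(-11) = -40
  (RS)[1][0] = (9)*(14) + (7)*(0) + (-6)*(-8) = 174
  (RS)[1][1] = (9)*(5) + (7)*(-7) + (-6)*(11) = -70
  (RS)[1][2] = (9)*(3) + (7)*(1) + (-6)*(-11) = 100
  (RS)[2][0] = (-12)*(14) + (14)*(0) + (-11)*(-8) = -80
  (RS)[2][1] = (-12)*(5) + (14)*(-7) + (-11)*(11) = -279
  (RS)[2][2] = (-12)*(3) + (14)*(1) + (-11)*(-11) = 99
RS =
[     -162       -72       -40 ]
[      174       -70       100 ]
[      -80      -279        99 ]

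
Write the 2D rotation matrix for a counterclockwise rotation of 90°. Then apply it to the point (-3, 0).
R = [[0, -1], [1, 0]]; R·(-3, 0) = (0, -3)

Rotation matrix formula: R(θ) = [[cos θ, -sin θ], [sin θ, cos θ]]
For θ = 90°:
cos(90°) = 0
sin(90°) = 1
R = [[0, -1], [1, 0]]
Apply to (-3, 0): [0·-3 + (-1)·0, 1·-3 + 0·0] = (0, -3)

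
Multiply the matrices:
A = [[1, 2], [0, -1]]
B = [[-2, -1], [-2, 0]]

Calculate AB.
[[-6, -1], [2, 0]]

Each entry (i,j) of AB = sum over k of A[i][k]*B[k][j].
(AB)[0][0] = (1)*(-2) + (2)*(-2) = -6
(AB)[0][1] = (1)*(-1) + (2)*(0) = -1
(AB)[1][0] = (0)*(-2) + (-1)*(-2) = 2
(AB)[1][1] = (0)*(-1) + (-1)*(0) = 0
AB = [[-6, -1], [2, 0]]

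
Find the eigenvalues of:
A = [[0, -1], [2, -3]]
λ = -2, -1

Solve det(A - λI) = 0. For a 2×2 matrix this is λ² - (trace)λ + det = 0.
trace(A) = 0 - 3 = -3.
det(A) = (0)*(-3) - (-1)*(2) = 0 + 2 = 2.
Characteristic equation: λ² - (-3)λ + (2) = 0.
Discriminant: (-3)² - 4*(2) = 9 - 8 = 1.
Roots: λ = (-3 ± √1) / 2 = -2, -1.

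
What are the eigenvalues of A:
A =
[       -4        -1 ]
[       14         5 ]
λ = -2, 3

Solve det(A - λI) = 0. For a 2×2 matrix the characteristic equation is λ² - (trace)λ + det = 0.
trace(A) = a + d = -4 + 5 = 1.
det(A) = a*d - b*c = (-4)*(5) - (-1)*(14) = -20 + 14 = -6.
Characteristic equation: λ² - (1)λ + (-6) = 0.
Discriminant = (1)² - 4*(-6) = 1 + 24 = 25.
λ = (1 ± √25) / 2 = (1 ± 5) / 2 = -2, 3.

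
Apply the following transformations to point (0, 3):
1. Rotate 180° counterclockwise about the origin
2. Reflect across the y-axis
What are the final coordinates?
(0, -3)

Step 1: Rotate 180° → (0, -3)
Step 2: Reflect across the y-axis → (0, -3)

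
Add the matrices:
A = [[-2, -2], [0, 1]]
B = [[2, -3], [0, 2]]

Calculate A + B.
[[0, -5], [0, 3]]

Add corresponding elements:
(-2)+(2)=0
(-2)+(-3)=-5
(0)+(0)=0
(1)+(2)=3
A + B = [[0, -5], [0, 3]]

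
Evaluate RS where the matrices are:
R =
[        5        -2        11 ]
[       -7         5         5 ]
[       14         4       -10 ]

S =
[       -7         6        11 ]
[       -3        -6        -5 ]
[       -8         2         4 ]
RS =
[     -117        64       109 ]
[       -6       -62       -82 ]
[      -30        40        94 ]

Matrix multiplication: (RS)[i][j] = sum over k of R[i][k] * S[k][j].
  (RS)[0][0] = (5)*(-7) + (-2)*(-3) + (11)*(-8) = -117
  (RS)[0][1] = (5)*(6) + (-2)*(-6) + (11)*(2) = 64
  (RS)[0][2] = (5)*(11) + (-2)*(-5) + (11)*(4) = 109
  (RS)[1][0] = (-7)*(-7) + (5)*(-3) + (5)*(-8) = -6
  (RS)[1][1] = (-7)*(6) + (5)*(-6) + (5)*(2) = -62
  (RS)[1][2] = (-7)*(11) + (5)*(-5) + (5)*(4) = -82
  (RS)[2][0] = (14)*(-7) + (4)*(-3) + (-10)*(-8) = -30
  (RS)[2][1] = (14)*(6) + (4)*(-6) + (-10)*(2) = 40
  (RS)[2][2] = (14)*(11) + (4)*(-5) + (-10)*(4) = 94
RS =
[     -117        64       109 ]
[       -6       -62       -82 ]
[      -30        40        94 ]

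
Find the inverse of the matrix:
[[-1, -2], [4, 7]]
[[7, 2], [-4, -1]]

For [[a,b],[c,d]], inverse = (1/det)·[[d,-b],[-c,a]]
det = -1·7 - -2·4 = 1
Inverse = (1/1)·[[7, 2], [-4, -1]]
        = [[7, 2], [-4, -1]]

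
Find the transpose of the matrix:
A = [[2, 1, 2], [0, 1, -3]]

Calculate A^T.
[[2, 0], [1, 1], [2, -3]]

The transpose sends entry (i,j) to (j,i); rows become columns.
Row 0 of A: [2, 1, 2] -> column 0 of A^T.
Row 1 of A: [0, 1, -3] -> column 1 of A^T.
A^T = [[2, 0], [1, 1], [2, -3]]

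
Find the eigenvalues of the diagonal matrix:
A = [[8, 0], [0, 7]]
λ₁ = 8, λ₂ = 7

The characteristic polynomial of A is det(A - λI) = (8 - λ)(7 - λ) = 0.
The roots are λ = 8 and λ = 7, so the eigenvalues are the diagonal entries.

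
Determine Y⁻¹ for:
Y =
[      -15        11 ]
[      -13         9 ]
det(Y) = 8
Y⁻¹ =
[      9/8     -11/8 ]
[     13/8     -15/8 ]

For a 2×2 matrix Y = [[a, b], [c, d]] with det(Y) ≠ 0, Y⁻¹ = (1/det(Y)) * [[d, -b], [-c, a]].
det(Y) = (-15)*(9) - (11)*(-13) = -135 + 143 = 8.
Y⁻¹ = (1/8) * [[9, -11], [13, -15]].
Dividing each entry by 8 and reducing:
Y⁻¹ =
[      9/8     -11/8 ]
[     13/8     -15/8 ]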